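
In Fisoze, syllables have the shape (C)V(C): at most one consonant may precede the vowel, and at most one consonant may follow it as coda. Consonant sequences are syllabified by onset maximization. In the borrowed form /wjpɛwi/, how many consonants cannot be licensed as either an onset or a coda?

2

The consonants /w/, /j/ cannot be parsed into a legal (C)V(C) syllable (at most one coda consonant is licensed; onsets are limited to one consonant).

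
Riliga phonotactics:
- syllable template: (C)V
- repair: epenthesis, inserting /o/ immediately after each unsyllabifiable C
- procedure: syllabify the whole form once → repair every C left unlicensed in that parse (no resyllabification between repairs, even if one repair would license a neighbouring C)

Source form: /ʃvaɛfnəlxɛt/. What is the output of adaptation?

ʃovaɛfonəloxɛto

Syllabifying with onset maximization leaves /ʃ/, /f/, /l/, /t/ stranded (no codas are permitted; onsets are limited to one consonant).
Inserting the epenthetic vowel yields /ʃ/ → /ʃo/, /f/ → /fo/, /l/ → /lo/, /t/ → /to/.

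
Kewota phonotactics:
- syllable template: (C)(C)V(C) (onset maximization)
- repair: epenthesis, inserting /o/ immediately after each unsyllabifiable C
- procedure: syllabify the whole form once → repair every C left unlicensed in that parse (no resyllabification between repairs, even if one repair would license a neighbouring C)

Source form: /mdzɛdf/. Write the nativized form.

modzɛdfo

The consonants /m/, /f/ cannot be parsed into a legal (C)(C)V(C) syllable (at most one coda consonant is licensed; onsets may contain at most 2 consonants).
Inserting the epenthetic vowel yields /m/ → /mo/, /f/ → /fo/.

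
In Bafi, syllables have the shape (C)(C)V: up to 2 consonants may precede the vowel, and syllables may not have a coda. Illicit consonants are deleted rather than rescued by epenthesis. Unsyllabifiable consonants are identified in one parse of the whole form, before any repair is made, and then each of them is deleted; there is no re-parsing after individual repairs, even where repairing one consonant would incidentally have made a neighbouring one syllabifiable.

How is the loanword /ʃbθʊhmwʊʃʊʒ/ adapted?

bθʊmwʊʃʊ

The consonants /ʃ/, /h/, /ʒ/ cannot be parsed into a legal (C)(C)V syllable (no codas are permitted; onsets may contain at most 2 consonants).
Deleting the stranded consonants removes /ʃ/, /h/, /ʒ/.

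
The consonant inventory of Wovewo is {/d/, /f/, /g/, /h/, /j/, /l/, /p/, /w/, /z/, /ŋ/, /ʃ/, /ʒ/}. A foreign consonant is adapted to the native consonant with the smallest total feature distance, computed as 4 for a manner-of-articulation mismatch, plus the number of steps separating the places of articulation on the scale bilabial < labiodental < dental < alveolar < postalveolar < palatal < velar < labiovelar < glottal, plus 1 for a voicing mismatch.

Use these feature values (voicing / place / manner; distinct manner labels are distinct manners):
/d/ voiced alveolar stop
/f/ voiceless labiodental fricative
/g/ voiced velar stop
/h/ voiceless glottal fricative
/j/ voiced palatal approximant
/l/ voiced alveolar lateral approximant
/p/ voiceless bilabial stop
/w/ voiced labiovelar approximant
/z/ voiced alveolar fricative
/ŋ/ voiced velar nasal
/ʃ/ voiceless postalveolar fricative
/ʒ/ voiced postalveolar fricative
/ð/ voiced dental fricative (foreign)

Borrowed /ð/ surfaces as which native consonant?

/z/ is closest: same manner (fricative), place distance 1 (dental→alveolar), same voicing; total 1. Next closest is /f/ at distance 2.

z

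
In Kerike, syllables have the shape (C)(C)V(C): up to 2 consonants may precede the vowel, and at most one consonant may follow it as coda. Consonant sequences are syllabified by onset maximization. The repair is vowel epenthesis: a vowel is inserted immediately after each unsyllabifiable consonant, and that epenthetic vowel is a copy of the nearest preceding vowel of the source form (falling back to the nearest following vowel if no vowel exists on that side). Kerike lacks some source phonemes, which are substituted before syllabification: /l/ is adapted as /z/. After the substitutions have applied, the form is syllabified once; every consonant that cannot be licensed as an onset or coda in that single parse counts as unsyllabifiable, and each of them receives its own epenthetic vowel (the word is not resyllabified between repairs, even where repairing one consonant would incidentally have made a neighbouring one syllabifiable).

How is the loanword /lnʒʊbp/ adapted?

Substitution: /l/ → /z/, giving /znʒʊbp/.
Under (C)(C)V(C), the unsyllabifiable consonants are /z/, /p/ (at most one coda consonant is licensed; onsets may contain at most 2 consonants).
Epenthesis after each stranded consonant: /z/ → /zʊ/, /p/ → /pʊ/.

zʊnʒʊbpʊ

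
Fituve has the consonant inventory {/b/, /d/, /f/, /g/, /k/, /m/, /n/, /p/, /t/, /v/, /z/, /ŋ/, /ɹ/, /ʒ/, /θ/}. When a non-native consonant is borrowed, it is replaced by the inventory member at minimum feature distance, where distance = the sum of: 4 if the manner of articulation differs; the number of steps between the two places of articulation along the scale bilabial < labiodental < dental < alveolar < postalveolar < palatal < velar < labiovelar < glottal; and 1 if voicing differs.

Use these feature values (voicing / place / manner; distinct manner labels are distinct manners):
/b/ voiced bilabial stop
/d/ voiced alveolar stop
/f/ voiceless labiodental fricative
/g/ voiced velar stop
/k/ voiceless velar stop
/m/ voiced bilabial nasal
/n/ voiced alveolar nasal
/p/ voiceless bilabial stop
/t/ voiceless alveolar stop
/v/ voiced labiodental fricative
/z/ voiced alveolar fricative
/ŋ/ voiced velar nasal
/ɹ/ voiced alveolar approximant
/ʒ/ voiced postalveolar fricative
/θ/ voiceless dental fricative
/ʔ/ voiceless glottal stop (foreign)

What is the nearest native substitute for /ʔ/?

k

/k/ is closest: same manner (stop), place distance 2 (glottal→velar), same voicing; total 2. Next closest is /g/ at distance 3.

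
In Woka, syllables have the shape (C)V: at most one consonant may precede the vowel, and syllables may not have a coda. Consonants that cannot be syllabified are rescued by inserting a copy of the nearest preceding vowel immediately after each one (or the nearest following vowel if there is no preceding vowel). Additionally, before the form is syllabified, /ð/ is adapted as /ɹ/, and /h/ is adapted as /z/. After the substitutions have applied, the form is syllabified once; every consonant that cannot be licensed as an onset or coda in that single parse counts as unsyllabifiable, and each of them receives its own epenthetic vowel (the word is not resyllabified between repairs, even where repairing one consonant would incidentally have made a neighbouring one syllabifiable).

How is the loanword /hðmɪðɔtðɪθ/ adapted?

zɪɹɪmɪɹɔtɔɹɪθɪ

Substitution: /h/ → /z/, /ð/ → /ɹ/, giving /zɹmɪɹɔtɹɪθ/.
Syllabifying with onset maximization leaves /z/, /ɹ/, /t/, /θ/ stranded (no codas are permitted; onsets are limited to one consonant).
Each unlicensed consonant becomes the onset of a new syllable: /z/ → /zɪ/, /ɹ/ → /ɹɪ/, /t/ → /tɔ/, /θ/ → /θɪ/.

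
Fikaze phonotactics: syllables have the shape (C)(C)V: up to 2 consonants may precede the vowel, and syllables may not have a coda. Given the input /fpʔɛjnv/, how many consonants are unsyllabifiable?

Syllabifying with onset maximization leaves /f/, /j/, /n/, /v/ stranded (no codas are permitted; onsets may contain at most 2 consonants).

4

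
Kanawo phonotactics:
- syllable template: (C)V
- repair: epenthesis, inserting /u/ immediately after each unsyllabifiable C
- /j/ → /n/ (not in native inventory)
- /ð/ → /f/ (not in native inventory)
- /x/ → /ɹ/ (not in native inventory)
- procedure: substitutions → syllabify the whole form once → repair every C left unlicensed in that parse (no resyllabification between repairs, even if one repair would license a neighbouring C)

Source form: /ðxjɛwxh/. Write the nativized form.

Substitution: /ð/ → /f/, /x/ → /ɹ/, /j/ → /n/, giving /fɹnɛwɹh/.
Syllabifying with onset maximization leaves /f/, /ɹ/, /w/, /ɹ/, /h/ stranded (no codas are permitted; onsets are limited to one consonant).
Inserting the epenthetic vowel yields /f/ → /fu/, /ɹ/ → /ɹu/, /w/ → /wu/, /ɹ/ → /ɹu/, /h/ → /hu/.

fuɹunɛwuɹuhu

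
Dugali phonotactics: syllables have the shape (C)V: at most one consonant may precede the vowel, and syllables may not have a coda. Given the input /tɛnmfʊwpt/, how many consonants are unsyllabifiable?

5

The consonants /n/, /m/, /w/, /p/, /t/ cannot be parsed into a legal (C)V syllable (no codas are permitted; onsets are limited to one consonant).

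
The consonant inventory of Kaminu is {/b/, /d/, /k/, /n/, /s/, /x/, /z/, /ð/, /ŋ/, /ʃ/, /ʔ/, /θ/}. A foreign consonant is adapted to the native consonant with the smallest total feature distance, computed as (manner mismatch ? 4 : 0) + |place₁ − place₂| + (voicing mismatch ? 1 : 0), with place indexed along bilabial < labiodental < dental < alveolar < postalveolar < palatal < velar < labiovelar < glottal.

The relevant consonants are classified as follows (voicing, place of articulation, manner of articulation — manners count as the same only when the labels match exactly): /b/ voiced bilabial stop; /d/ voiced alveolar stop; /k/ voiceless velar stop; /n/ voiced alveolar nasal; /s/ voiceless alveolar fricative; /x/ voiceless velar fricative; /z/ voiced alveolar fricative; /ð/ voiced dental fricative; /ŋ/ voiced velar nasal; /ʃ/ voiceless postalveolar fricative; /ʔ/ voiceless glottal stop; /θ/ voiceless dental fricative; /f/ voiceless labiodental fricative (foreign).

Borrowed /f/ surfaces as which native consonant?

θ

/θ/ is closest: same manner (fricative), place distance 1 (labiodental→dental), same voicing; total 1. Next closest is /s/ at distance 2.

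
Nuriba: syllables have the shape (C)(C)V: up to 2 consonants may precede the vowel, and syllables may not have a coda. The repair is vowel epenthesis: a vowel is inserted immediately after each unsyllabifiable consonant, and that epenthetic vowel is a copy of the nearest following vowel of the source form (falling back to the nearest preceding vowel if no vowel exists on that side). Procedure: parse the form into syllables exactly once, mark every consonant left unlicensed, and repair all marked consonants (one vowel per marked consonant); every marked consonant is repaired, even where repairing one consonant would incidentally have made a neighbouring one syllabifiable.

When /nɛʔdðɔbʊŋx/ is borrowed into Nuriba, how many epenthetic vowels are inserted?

The unsyllabifiable consonants are /ʔ/, /ŋ/, /x/; each receives one epenthetic vowel.

3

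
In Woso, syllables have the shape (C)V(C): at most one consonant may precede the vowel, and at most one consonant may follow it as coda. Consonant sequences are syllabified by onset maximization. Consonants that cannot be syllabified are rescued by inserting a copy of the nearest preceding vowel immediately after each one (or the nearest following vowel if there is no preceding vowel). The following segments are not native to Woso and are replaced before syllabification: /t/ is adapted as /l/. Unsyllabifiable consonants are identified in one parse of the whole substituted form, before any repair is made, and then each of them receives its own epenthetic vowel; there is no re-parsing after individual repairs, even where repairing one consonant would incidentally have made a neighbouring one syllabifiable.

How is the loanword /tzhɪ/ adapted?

Substitution: /t/ → /l/, giving /lzhɪ/.
Syllabifying with onset maximization leaves /l/, /z/ stranded (at most one coda consonant is licensed; onsets are limited to one consonant).
Epenthesis after each stranded consonant: /l/ → /lɪ/, /z/ → /zɪ/.

lɪzɪhɪ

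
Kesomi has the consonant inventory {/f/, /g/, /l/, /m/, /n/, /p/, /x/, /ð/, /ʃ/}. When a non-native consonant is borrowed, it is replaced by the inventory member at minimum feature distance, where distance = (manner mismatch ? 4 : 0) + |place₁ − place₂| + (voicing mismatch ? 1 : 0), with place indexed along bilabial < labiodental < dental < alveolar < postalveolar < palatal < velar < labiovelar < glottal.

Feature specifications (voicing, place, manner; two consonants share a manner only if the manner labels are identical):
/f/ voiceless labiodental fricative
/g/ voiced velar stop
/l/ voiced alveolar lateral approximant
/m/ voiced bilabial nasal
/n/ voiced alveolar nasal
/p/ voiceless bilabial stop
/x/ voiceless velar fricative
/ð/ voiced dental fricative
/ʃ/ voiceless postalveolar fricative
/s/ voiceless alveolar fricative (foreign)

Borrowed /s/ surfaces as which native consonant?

/ʃ/ is closest: same manner (fricative), place distance 1 (alveolar→postalveolar), same voicing; total 1. Next closest is /f/ at distance 2.

ʃ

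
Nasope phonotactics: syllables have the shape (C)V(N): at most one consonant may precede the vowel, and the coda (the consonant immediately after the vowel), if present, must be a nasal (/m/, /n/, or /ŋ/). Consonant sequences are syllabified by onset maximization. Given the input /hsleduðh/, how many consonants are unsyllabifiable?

4

Syllabifying with onset maximization leaves /h/, /s/, /ð/, /h/ stranded (only a nasal (/m/, /n/, or /ŋ/) is licensed in coda position; onsets are limited to one consonant).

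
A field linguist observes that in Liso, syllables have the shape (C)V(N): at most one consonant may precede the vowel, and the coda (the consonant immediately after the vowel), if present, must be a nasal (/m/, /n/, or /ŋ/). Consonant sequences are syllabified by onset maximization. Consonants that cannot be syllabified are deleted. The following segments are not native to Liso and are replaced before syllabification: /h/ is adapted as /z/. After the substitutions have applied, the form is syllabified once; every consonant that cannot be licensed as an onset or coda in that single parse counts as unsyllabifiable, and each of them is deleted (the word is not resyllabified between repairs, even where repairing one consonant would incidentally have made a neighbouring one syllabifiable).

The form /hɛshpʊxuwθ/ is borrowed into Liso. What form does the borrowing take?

Substitution: /h/ → /z/, giving /zɛszpʊxuwθ/.
The consonants /s/, /z/, /w/, /θ/ cannot be parsed into a legal (C)V(N) syllable (only a nasal (/m/, /n/, or /ŋ/) is licensed in coda position; onsets are limited to one consonant).
Each unlicensed consonant is deleted: /s/, /z/, /w/, /θ/.

zɛpʊxu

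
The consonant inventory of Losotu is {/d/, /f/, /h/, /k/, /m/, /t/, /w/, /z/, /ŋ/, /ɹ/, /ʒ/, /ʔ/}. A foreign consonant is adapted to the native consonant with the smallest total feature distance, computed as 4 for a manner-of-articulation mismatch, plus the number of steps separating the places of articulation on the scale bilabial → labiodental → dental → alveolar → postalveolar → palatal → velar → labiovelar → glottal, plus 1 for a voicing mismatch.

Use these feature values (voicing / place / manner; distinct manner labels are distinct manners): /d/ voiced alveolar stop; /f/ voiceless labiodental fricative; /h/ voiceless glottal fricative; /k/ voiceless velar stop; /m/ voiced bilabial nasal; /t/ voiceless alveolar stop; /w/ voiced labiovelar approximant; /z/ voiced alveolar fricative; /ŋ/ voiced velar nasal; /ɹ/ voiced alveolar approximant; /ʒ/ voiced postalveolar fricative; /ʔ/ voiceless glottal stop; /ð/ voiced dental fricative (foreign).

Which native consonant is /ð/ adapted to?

z

/z/ is closest: same manner (fricative), place distance 1 (dental→alveolar), same voicing; total 1. Next closest is /f/ at distance 2.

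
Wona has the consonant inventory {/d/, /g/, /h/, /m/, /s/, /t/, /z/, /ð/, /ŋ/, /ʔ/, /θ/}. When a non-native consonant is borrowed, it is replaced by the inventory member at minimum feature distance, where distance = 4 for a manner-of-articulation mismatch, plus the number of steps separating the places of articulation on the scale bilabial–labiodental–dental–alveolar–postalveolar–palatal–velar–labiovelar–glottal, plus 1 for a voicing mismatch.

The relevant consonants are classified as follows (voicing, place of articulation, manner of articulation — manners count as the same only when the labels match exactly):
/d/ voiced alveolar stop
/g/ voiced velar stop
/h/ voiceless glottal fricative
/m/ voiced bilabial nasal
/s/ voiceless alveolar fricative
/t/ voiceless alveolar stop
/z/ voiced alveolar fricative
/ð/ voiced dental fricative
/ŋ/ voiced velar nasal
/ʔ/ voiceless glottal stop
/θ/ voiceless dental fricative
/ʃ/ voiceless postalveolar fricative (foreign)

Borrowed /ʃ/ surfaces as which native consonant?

s

/s/ is closest: same manner (fricative), place distance 1 (postalveolar→alveolar), same voicing; total 1. Next closest is /z/ at distance 2.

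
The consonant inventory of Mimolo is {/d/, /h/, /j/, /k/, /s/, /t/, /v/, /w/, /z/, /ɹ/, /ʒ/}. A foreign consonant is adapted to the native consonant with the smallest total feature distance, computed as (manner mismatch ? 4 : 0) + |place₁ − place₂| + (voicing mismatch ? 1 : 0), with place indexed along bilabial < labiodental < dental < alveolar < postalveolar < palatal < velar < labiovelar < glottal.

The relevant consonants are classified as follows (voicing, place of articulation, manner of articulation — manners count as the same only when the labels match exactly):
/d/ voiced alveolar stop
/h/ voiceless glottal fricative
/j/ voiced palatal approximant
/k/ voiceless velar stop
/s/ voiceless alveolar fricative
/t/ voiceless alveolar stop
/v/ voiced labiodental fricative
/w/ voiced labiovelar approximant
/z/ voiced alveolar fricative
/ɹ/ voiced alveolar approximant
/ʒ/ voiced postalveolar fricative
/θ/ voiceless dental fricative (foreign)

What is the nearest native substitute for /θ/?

s

/s/ is closest: same manner (fricative), place distance 1 (dental→alveolar), same voicing; total 1. Next closest is /v/ at distance 2.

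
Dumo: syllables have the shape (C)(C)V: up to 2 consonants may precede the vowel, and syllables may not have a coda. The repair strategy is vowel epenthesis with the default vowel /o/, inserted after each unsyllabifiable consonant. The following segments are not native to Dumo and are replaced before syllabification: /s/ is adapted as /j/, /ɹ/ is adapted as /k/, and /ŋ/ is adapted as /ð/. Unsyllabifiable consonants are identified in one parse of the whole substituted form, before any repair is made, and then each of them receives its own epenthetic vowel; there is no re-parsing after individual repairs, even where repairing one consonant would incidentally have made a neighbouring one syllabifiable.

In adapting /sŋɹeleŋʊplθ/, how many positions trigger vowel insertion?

4

After substitution the input is /jðkeleðʊplθ/.
The unsyllabifiable consonants are /j/, /p/, /l/, /θ/; each receives one epenthetic vowel.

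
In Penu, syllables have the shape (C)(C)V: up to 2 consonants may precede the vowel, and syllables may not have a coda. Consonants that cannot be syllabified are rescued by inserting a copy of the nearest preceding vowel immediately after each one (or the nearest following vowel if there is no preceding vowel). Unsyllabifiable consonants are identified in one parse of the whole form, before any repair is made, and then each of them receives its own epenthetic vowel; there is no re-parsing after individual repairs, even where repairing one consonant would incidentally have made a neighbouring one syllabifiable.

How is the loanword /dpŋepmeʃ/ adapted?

depŋepmeʃe

The consonants /d/, /ʃ/ cannot be parsed into a legal (C)(C)V syllable (no codas are permitted; onsets may contain at most 2 consonants).
Epenthesis after each stranded consonant: /d/ → /de/, /ʃ/ → /ʃe/.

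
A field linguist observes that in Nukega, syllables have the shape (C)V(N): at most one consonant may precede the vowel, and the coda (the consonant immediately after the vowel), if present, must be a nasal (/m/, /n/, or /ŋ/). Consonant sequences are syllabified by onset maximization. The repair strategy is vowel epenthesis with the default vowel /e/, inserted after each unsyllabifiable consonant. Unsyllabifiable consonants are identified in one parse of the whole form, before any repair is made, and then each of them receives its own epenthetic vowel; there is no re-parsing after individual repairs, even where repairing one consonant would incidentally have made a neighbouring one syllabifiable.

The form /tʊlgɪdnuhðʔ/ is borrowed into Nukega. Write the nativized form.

tʊlegɪdenuheðeʔe

The consonants /l/, /d/, /h/, /ð/, /ʔ/ cannot be parsed into a legal (C)V(N) syllable (only a nasal (/m/, /n/, or /ŋ/) is licensed in coda position; onsets are limited to one consonant).
Inserting the epenthetic vowel yields /l/ → /le/, /d/ → /de/, /h/ → /he/, /ð/ → /ðe/, /ʔ/ → /ʔe/.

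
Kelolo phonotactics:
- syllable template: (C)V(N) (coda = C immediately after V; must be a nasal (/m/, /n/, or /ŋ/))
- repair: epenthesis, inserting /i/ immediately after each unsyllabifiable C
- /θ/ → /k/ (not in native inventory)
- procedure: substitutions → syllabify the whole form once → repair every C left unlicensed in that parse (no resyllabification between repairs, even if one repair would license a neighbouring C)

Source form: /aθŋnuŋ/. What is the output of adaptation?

akiŋinuŋ

Substitution: /θ/ → /k/, giving /akŋnuŋ/.
Syllabifying with onset maximization leaves /k/, /ŋ/ stranded (only a nasal (/m/, /n/, or /ŋ/) is licensed in coda position; onsets are limited to one consonant).
Epenthesis after each stranded consonant: /k/ → /ki/, /ŋ/ → /ŋi/.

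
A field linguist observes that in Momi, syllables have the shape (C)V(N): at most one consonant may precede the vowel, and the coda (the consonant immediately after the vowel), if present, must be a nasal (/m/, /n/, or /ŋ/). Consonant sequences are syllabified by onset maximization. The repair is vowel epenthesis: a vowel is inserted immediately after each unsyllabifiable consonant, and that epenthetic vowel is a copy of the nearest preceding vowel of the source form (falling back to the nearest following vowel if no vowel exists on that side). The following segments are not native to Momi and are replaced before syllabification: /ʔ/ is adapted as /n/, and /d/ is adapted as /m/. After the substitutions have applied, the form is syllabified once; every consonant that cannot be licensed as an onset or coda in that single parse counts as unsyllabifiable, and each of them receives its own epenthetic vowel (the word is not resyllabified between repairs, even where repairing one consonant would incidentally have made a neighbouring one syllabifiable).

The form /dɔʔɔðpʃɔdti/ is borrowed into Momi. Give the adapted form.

Substitution: /d/ → /m/, /ʔ/ → /n/, giving /mɔnɔðpʃɔmti/.
The consonants /ð/, /p/ cannot be parsed into a legal (C)V(N) syllable (only a nasal (/m/, /n/, or /ŋ/) is licensed in coda position; onsets are limited to one consonant).
Each unlicensed consonant becomes the onset of a new syllable: /ð/ → /ðɔ/, /p/ → /pɔ/.

mɔnɔðɔpɔʃɔmti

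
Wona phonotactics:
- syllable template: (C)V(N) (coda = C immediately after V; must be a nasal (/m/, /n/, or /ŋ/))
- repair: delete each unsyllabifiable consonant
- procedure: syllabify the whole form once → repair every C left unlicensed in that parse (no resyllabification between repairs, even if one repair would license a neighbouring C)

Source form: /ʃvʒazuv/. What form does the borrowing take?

ʒazu

The consonants /ʃ/, /v/, /v/ cannot be parsed into a legal (C)V(N) syllable (only a nasal (/m/, /n/, or /ŋ/) is licensed in coda position; onsets are limited to one consonant).
Each unlicensed consonant is deleted: /ʃ/, /v/, /v/.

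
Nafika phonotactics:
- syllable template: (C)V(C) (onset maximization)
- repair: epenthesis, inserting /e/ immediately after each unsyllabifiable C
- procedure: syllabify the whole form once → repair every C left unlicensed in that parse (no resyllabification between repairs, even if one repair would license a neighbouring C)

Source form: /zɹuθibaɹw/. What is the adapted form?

The consonants /z/, /w/ cannot be parsed into a legal (C)V(C) syllable (at most one coda consonant is licensed; onsets are limited to one consonant).
Each unlicensed consonant becomes the onset of a new syllable: /z/ → /ze/, /w/ → /we/.

zeɹuθibaɹwe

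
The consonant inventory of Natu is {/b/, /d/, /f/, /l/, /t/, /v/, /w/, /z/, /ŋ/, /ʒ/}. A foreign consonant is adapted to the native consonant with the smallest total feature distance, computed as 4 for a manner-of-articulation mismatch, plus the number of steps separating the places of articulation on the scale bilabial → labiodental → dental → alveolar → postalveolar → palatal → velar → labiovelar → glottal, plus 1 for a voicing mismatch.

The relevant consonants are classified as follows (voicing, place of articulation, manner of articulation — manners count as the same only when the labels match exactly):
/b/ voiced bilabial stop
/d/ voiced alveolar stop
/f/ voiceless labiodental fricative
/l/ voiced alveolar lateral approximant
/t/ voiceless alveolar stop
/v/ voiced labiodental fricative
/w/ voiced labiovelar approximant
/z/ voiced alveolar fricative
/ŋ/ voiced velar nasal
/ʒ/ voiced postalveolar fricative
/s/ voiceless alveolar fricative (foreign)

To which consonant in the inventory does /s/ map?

/z/ is closest: same manner (fricative), place distance 0 (alveolar→alveolar), voicing differs (+1); total 1. Next closest is /f/ at distance 2.

z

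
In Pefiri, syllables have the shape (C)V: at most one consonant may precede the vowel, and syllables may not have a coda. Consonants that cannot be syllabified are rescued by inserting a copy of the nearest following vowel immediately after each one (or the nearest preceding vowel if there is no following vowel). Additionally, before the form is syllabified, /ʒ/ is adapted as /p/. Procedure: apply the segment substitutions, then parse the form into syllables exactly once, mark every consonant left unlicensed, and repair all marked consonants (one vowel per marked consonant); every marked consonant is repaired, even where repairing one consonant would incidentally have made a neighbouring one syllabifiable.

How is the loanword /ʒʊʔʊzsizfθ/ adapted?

Substitution: /ʒ/ → /p/, giving /pʊʔʊzsizfθ/.
Under (C)V, the unsyllabifiable consonants are /z/, /z/, /f/, /θ/ (no codas are permitted; onsets are limited to one consonant).
Inserting the epenthetic vowel yields /z/ → /zi/, /z/ → /zi/, /f/ → /fi/, /θ/ → /θi/.

pʊʔʊzisizifiθi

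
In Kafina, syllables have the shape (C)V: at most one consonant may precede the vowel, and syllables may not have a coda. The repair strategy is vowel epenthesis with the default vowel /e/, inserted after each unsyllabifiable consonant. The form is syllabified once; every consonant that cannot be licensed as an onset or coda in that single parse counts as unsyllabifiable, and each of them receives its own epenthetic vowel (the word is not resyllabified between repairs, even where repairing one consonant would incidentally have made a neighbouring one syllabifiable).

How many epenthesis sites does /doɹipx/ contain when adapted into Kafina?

The unsyllabifiable consonants are /p/, /x/; each receives one epenthetic vowel.

2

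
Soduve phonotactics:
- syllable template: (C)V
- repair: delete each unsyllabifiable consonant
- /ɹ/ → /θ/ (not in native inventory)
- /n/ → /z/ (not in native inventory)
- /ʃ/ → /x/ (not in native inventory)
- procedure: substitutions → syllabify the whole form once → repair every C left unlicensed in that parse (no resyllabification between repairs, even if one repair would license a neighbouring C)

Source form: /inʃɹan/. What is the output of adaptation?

iθa

Substitution: /n/ → /z/, /ʃ/ → /x/, /ɹ/ → /θ/, giving /izxθaz/.
Under (C)V, the unsyllabifiable consonants are /z/, /x/, /z/ (no codas are permitted; onsets are limited to one consonant).
Deletion applies to /z/, /x/, /z/.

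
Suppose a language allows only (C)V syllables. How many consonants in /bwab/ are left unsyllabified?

2

The consonants /b/, /b/ cannot be parsed into a legal (C)V syllable (no codas are permitted; onsets are limited to one consonant).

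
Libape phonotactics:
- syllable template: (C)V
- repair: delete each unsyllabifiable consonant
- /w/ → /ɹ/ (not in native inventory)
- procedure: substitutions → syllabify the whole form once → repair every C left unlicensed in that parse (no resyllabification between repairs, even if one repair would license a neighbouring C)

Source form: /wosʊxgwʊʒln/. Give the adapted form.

Substitution: /w/ → /ɹ/, giving /ɹosʊxgɹʊʒln/.
The consonants /x/, /g/, /ʒ/, /l/, /n/ cannot be parsed into a legal (C)V syllable (no codas are permitted; onsets are limited to one consonant).
Deletion applies to /x/, /g/, /ʒ/, /l/, /n/.

ɹosʊɹʊ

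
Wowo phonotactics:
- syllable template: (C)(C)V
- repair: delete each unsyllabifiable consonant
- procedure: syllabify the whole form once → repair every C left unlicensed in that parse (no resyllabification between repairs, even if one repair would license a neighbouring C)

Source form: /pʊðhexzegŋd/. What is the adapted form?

pʊðhexze

The consonants /g/, /ŋ/, /d/ cannot be parsed into a legal (C)(C)V syllable (no codas are permitted; onsets may contain at most 2 consonants).
Deleting the stranded consonants removes /g/, /ŋ/, /d/.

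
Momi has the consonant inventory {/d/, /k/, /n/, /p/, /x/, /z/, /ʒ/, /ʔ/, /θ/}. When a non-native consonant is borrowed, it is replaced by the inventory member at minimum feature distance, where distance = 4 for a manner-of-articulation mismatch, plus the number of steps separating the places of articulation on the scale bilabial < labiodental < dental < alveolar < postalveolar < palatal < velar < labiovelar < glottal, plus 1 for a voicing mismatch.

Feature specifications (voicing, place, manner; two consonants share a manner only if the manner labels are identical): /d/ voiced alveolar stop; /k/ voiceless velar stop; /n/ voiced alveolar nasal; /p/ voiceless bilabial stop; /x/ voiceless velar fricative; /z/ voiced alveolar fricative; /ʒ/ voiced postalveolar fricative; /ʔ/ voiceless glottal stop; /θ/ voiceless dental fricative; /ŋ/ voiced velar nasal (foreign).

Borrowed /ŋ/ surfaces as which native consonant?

/n/ is closest: same manner (nasal), place distance 3 (velar→alveolar), same voicing; total 3. Next closest is /k/ at distance 5.

n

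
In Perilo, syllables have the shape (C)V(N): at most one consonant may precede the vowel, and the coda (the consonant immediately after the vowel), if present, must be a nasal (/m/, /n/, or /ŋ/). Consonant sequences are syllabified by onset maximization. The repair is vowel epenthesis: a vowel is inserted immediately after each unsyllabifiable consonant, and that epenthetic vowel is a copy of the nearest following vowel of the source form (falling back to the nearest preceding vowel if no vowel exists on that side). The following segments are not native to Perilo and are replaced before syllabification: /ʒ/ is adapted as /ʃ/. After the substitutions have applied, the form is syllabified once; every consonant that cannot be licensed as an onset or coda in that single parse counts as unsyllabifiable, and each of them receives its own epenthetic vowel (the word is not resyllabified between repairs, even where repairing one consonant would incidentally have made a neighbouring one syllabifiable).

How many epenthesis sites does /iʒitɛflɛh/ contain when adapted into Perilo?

2

After substitution the input is /iʃitɛflɛh/.
The unsyllabifiable consonants are /f/, /h/; each receives one epenthetic vowel.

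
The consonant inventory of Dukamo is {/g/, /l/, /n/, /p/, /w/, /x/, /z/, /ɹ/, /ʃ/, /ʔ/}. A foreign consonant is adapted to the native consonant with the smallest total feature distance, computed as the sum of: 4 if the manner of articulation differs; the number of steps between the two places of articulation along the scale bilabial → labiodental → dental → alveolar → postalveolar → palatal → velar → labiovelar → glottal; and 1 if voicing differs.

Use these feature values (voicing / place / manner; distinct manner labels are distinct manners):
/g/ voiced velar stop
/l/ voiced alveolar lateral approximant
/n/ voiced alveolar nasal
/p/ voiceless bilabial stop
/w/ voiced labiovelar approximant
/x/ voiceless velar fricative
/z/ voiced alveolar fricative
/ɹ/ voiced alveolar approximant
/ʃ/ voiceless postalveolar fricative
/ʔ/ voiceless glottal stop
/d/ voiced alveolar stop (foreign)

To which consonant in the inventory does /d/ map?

/g/ is closest: same manner (stop), place distance 3 (alveolar→velar), same voicing; total 3. Next closest is /l/ at distance 4.

g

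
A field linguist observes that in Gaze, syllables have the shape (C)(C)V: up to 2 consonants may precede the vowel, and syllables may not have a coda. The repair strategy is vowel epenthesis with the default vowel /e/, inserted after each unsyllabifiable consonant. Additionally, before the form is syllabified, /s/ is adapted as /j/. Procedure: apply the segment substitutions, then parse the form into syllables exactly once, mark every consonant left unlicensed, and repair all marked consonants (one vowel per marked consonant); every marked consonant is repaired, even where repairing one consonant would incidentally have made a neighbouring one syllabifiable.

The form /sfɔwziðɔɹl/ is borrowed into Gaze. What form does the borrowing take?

Substitution: /s/ → /j/, giving /jfɔwziðɔɹl/.
The consonants /ɹ/, /l/ cannot be parsed into a legal (C)(C)V syllable (no codas are permitted; onsets may contain at most 2 consonants).
Each unlicensed consonant becomes the onset of a new syllable: /ɹ/ → /ɹe/, /l/ → /le/.

jfɔwziðɔɹele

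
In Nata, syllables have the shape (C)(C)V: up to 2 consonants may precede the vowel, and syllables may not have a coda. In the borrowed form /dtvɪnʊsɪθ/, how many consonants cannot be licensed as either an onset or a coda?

Syllabifying with onset maximization leaves /d/, /θ/ stranded (no codas are permitted; onsets may contain at most 2 consonants).

2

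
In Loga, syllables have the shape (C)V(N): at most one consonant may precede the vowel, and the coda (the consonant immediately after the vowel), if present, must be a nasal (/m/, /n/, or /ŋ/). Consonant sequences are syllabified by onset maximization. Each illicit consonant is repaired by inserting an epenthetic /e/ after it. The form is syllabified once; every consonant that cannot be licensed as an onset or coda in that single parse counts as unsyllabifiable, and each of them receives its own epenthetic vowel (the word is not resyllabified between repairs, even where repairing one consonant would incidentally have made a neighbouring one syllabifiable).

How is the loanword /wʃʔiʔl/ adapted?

Syllabifying with onset maximization leaves /w/, /ʃ/, /ʔ/, /l/ stranded (only a nasal (/m/, /n/, or /ŋ/) is licensed in coda position; onsets are limited to one consonant).
Epenthesis after each stranded consonant: /w/ → /we/, /ʃ/ → /ʃe/, /ʔ/ → /ʔe/, /l/ → /le/.

weʃeʔiʔele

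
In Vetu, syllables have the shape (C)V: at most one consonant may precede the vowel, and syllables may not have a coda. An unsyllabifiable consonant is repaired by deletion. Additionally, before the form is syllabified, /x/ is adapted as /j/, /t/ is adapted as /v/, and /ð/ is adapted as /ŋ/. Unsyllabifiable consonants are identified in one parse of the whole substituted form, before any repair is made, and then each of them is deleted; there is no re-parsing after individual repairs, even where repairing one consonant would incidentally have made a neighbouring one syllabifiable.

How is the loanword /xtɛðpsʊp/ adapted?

vɛsʊ

Substitution: /x/ → /j/, /t/ → /v/, /ð/ → /ŋ/, giving /jvɛŋpsʊp/.
Syllabifying with onset maximization leaves /j/, /ŋ/, /p/, /p/ stranded (no codas are permitted; onsets are limited to one consonant).
Each unlicensed consonant is deleted: /j/, /ŋ/, /p/, /p/.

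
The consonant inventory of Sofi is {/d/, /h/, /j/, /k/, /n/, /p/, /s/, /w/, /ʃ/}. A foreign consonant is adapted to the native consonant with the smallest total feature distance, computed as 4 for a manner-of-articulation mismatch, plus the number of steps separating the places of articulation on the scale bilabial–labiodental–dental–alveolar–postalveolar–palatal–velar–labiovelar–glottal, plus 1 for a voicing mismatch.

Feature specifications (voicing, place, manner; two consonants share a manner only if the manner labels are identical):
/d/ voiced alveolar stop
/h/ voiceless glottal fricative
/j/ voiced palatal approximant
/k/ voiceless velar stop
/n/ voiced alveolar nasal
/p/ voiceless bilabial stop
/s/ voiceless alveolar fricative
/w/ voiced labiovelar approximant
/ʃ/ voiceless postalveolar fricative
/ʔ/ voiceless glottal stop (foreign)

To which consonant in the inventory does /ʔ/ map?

k

/k/ is closest: same manner (stop), place distance 2 (glottal→velar), same voicing; total 2. Next closest is /h/ at distance 4.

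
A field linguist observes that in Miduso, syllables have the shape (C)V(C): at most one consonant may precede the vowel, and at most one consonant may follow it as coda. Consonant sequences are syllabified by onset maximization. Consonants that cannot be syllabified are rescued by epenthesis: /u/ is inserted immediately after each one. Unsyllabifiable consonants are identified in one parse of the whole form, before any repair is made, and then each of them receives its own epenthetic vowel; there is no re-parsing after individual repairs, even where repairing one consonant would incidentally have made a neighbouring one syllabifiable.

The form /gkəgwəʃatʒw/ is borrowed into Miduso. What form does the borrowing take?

gukəgwəʃatʒuwu

The consonants /g/, /ʒ/, /w/ cannot be parsed into a legal (C)V(C) syllable (at most one coda consonant is licensed; onsets are limited to one consonant).
Inserting the epenthetic vowel yields /g/ → /gu/, /ʒ/ → /ʒu/, /w/ → /wu/.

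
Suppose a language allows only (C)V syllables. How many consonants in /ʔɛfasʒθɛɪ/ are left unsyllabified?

Syllabifying with onset maximization leaves /s/, /ʒ/ stranded (no codas are permitted; onsets are limited to one consonant).

2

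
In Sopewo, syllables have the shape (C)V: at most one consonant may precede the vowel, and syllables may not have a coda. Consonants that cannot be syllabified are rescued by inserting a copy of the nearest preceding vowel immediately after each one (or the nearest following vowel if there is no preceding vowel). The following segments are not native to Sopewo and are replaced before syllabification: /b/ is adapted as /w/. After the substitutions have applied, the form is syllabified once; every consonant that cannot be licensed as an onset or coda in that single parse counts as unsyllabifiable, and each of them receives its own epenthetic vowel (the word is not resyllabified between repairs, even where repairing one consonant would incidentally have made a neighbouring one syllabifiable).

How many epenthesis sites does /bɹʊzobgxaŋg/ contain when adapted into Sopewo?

5

After substitution the input is /wɹʊzowgxaŋg/.
The unsyllabifiable consonants are /w/, /w/, /g/, /ŋ/, /g/; each receives one epenthetic vowel.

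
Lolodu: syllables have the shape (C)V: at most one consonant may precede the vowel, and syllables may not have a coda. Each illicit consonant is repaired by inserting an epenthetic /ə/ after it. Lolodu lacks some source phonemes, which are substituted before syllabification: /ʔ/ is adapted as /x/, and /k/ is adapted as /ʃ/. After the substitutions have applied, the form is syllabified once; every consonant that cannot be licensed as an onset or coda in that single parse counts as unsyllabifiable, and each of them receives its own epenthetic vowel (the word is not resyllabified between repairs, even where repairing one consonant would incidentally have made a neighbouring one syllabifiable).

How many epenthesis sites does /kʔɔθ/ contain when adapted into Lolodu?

2

After substitution the input is /ʃxɔθ/.
The unsyllabifiable consonants are /ʃ/, /θ/; each receives one epenthetic vowel.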